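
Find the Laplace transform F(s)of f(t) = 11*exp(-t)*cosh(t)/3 11*(s + 1)/(3*s*(s + 2))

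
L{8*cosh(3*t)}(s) 8*s/(s^2 - 9)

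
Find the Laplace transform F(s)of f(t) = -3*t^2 -6/s^3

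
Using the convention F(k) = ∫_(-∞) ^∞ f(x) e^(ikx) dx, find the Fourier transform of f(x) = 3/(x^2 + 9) pi*exp(-3*Abs(k) ) 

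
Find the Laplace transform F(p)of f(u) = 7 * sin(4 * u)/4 7/(p^2 + 16)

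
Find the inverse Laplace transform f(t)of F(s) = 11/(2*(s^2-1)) 11*sinh(t)/2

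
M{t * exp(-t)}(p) gamma(p + 1)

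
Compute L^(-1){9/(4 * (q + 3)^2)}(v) 9 * v * exp(-3 * v)/4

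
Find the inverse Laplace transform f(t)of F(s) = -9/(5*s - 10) -9*exp(2*t)/5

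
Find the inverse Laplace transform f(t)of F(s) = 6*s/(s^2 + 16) 6*cos(4*t)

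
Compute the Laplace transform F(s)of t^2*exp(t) 2/(s - 1)^3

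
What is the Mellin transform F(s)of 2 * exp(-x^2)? gamma(s/2)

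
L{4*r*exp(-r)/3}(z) 4/(3*(z + 1)^2)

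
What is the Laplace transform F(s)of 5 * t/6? 5/(6 * s^2)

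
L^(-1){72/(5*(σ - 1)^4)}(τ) 12*τ^3*exp(τ)/5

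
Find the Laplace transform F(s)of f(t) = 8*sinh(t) 8/(s^2 - 1)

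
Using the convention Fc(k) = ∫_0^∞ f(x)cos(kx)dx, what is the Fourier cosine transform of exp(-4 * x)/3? 4/(3 * (k^2 + 16))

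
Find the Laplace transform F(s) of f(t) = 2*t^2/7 4/(7*s^3) 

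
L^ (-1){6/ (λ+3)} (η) 6 * exp (-3 * η)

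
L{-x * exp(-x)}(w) -1/(w + 1)^2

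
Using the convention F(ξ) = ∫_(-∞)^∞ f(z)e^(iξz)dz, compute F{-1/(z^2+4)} -pi*exp(-2*Abs(ξ))/2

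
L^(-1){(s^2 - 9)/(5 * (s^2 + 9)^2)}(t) t * cos(3 * t)/5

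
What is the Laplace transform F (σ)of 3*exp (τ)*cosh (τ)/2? 3*(σ - 1)/ (2*σ*(σ - 2))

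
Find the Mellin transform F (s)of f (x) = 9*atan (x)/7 -9*pi*sec (pi*s/2)/ (14*s)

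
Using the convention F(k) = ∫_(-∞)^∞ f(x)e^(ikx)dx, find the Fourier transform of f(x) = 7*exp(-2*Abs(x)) 28/(k^2 + 4)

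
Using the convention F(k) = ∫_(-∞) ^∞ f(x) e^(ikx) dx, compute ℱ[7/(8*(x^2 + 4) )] 7*pi*exp(-2*Abs(k) ) /16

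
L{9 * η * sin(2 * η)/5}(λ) 36 * λ/(5 * (λ^2 + 4)^2)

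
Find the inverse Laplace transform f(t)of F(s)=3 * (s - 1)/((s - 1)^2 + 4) 3 * exp(t) * cos(2 * t)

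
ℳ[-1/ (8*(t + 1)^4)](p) pi*(p - 3)*(p - 2)*(p - 1)/ (48*sin (pi*p))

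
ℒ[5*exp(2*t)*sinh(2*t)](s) 10/(s*(s - 4))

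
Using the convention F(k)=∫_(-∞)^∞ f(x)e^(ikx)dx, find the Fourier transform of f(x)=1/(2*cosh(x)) pi/(2*cosh(pi*k/2))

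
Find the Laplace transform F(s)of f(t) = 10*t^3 60/s^4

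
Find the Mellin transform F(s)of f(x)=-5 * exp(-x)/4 -5 * gamma(s)/4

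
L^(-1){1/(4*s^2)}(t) t/4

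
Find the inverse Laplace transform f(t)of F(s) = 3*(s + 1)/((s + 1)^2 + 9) 3*exp(-t)*cos(3*t)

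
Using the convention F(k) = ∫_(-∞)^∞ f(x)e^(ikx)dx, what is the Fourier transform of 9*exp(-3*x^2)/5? 3*sqrt(3)*sqrt(pi)*exp(-k^2/12)/5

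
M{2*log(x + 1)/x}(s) -2*pi*csc(pi*s)/(s - 1)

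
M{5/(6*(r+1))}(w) 5*pi*csc(pi*w)/6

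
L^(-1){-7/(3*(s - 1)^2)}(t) -7*t*exp(t)/3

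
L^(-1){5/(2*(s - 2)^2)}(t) 5*t*exp(2*t)/2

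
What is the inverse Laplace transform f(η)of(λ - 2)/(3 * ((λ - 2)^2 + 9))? exp(2 * η) * cos(3 * η)/3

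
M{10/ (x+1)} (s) 10 * pi * csc (pi * s)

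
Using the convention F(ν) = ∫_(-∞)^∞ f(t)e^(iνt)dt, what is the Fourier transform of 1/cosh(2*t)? pi/(2*cosh(pi*ν/4))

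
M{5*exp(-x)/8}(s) 5*gamma(s)/8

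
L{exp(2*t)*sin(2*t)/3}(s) 2/(3*((s - 2)^2+4))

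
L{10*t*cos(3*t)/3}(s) 10*(s^2 - 9)/(3*(s^2 + 9)^2)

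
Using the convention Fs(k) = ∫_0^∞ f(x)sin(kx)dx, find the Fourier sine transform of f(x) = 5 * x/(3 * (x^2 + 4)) 5 * pi * exp(-2 * k)/6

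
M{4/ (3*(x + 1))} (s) 4*pi*csc (pi*s)/3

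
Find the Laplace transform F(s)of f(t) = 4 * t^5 480/s^6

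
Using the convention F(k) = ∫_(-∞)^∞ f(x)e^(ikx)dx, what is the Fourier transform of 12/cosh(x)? 12*pi/cosh(pi*k/2)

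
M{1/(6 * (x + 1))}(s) pi * csc(pi * s)/6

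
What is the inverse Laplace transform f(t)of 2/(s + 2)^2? 2*t*exp(-2*t)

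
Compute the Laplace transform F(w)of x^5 120/w^6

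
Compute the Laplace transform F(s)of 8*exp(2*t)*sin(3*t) 24/((s - 2)^2 + 9)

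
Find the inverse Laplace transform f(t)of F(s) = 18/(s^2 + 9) 6*sin(3*t)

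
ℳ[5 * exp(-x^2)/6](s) 5 * gamma(s/2)/12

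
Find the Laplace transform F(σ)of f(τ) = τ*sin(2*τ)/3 4*σ/(3*(σ^2 + 4)^2)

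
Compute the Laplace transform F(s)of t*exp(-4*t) (s + 4)^(-2)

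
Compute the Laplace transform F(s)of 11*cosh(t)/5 11*s/(5*(s^2 - 1))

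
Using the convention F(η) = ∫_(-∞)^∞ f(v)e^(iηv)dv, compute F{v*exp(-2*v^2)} sqrt(2)*I*sqrt(pi)*η*exp(-η^2/8)/8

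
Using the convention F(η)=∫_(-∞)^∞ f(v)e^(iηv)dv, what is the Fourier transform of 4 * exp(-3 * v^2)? 4 * sqrt(3) * sqrt(pi) * exp(-η^2/12)/3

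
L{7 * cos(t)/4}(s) 7 * s/(4 * (s^2 + 1))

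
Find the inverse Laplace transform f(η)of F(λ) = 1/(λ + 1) exp(-η)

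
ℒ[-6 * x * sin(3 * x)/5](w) -36 * w/(5 * (w^2 + 9)^2)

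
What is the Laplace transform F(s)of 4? 4/s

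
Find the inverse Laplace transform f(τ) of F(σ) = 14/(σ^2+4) 7 * sin(2 * τ) 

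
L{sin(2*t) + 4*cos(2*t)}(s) 2/(s^2 + 4) + 4*s/(s^2 + 4)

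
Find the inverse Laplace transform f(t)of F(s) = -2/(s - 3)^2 -2*t*exp(3*t)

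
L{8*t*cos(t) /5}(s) 8*(s^2 - 1) /(5*(s^2 + 1) ^2) 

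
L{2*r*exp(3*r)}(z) 2/(z - 3)^2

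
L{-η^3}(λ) -6/λ^4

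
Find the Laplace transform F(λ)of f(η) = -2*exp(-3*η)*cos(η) 2*(-λ - 3)/((λ + 3)^2 + 1)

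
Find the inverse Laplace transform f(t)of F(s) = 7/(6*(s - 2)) 7*exp(2*t)/6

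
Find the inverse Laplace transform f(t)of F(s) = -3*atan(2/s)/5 -3*sin(2*t)/(5*t)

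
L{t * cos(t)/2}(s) (s^2 - 1)/(2 * (s^2+1)^2)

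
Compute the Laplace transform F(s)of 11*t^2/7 22/(7*s^3)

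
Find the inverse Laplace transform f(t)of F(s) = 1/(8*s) 1/8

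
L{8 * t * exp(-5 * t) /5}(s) 8/(5 * (s + 5) ^2) 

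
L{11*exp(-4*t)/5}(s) 11/(5*(s + 4))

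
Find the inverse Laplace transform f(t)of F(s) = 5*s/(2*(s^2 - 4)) 5*cosh(2*t)/2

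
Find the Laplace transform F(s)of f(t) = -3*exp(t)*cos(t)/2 3*(1 - s)/(2*((s - 1)^2 + 1))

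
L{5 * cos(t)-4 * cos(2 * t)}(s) 5 * s/(s^2 + 1)-4 * s/(s^2 + 4)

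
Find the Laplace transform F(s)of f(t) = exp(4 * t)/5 1/(5 * (s - 4))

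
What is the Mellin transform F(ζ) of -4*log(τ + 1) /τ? 4*pi*csc(pi*ζ) /(ζ - 1) 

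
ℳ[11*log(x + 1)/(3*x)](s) -11*pi*csc(pi*s)/(3*s - 3)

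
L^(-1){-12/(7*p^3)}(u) -6*u^2/7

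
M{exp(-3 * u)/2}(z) gamma(z)/(2 * 3^z)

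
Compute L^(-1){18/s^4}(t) 3*t^3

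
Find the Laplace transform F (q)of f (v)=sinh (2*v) 2/ (q^2-4)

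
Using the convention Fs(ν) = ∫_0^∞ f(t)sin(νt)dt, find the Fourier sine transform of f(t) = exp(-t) ν/(ν^2 + 1)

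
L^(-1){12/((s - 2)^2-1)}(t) 12*exp(2*t)*sinh(t)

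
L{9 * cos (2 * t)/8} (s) 9 * s/ (8 * (s^2 + 4))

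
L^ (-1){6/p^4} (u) u^3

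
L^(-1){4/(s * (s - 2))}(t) 4 * exp(t) * sinh(t)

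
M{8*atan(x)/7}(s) -4*pi*sec(pi*s/2)/(7*s)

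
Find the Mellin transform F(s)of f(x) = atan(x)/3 -pi*sec(pi*s/2)/(6*s)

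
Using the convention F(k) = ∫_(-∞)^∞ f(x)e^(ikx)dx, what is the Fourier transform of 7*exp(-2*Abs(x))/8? 7/(2*(k^2 + 4))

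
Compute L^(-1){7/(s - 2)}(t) 7*exp(2*t)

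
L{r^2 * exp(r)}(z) 2/(z - 1)^3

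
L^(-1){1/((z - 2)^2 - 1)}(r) exp(2 * r) * sinh(r)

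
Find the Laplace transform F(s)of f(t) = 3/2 3/(2 * s)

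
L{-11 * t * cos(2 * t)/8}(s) 11 * (4 - s^2)/(8 * (s^2 + 4)^2)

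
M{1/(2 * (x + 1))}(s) pi * csc(pi * s)/2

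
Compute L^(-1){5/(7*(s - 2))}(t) 5*exp(2*t)/7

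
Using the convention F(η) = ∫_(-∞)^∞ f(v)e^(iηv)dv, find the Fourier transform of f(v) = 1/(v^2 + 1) pi*exp(-Abs(η))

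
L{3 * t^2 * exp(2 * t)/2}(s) 3/(s - 2)^3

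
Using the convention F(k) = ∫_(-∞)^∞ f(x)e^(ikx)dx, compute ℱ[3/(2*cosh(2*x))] 3*pi/(4*cosh(pi*k/4))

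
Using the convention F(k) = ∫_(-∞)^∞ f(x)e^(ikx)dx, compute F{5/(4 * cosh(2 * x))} 5 * pi/(8 * cosh(pi * k/4))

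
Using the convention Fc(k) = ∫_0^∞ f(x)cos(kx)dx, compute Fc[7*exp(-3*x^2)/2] 7*sqrt(3)*sqrt(pi)*exp(-k^2/12)/12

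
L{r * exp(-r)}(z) (z + 1)^(-2)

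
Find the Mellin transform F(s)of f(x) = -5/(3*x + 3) -5*pi*csc(pi*s)/3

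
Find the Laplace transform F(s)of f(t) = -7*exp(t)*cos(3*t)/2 7*(1 - s)/(2*((s - 1)^2 + 9))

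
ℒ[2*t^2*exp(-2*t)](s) 4/(s + 2)^3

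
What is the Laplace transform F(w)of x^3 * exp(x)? 6/(w - 1)^4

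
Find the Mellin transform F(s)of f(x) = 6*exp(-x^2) 3*gamma(s/2)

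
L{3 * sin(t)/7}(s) 3/(7 * (s^2 + 1))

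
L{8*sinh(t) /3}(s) 8/(3*(s^2 - 1) ) 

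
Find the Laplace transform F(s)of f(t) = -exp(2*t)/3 -1/(3*s - 6)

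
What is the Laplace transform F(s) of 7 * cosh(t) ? 7 * s/(s^2 - 1) 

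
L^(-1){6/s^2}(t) 6*t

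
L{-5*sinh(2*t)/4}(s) -5/(2*s^2 - 8)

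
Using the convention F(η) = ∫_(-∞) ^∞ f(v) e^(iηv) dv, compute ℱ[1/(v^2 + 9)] pi*exp(-3*Abs(η) ) /3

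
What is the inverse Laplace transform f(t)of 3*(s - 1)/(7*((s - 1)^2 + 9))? 3*exp(t)*cos(3*t)/7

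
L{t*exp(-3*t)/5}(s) 1/(5*(s + 3)^2)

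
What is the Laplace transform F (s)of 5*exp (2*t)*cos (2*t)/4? 5*(s - 2)/ (4*( (s - 2)^2 + 4))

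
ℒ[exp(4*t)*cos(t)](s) (s - 4)/((s - 4)^2+1)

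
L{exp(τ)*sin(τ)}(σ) 1/((σ - 1)^2 + 1)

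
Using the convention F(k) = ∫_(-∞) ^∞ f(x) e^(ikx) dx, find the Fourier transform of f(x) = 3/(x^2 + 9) pi*exp(-3*Abs(k) ) 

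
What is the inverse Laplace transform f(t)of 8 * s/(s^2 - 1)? 8 * cosh(t)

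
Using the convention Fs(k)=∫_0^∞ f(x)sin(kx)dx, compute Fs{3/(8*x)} 3*pi/16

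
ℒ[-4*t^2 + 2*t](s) 2/s^2 - 8/s^3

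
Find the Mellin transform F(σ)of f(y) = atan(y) -pi*sec(pi*σ/2)/(2*σ)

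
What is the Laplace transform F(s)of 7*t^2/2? 7/s^3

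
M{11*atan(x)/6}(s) -11*pi*sec(pi*s/2)/(12*s)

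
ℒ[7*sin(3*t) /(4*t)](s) 7*atan(3/s) /4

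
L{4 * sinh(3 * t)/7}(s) 12/(7 * (s^2 - 9))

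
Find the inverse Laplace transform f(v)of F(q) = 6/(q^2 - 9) 2 * sinh(3 * v)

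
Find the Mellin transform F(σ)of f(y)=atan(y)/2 -pi*sec(pi*σ/2)/(4*σ)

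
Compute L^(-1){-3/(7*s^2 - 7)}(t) -3*sinh(t)/7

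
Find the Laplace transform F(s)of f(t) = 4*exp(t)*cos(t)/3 4*(s - 1)/(3*((s - 1)^2 + 1))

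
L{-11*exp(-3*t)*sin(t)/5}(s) -11/(5*(s + 3)^2 + 5)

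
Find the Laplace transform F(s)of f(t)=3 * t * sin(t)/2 3 * s/(s^2 + 1)^2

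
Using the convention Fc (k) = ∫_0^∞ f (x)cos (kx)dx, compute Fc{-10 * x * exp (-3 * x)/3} 10 * (k^2 - 9)/ (3 * (k^2+9)^2)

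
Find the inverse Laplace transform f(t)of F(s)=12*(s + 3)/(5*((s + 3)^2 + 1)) 12*exp(-3*t)*cos(t)/5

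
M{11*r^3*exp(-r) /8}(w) 11*gamma(w + 3) /8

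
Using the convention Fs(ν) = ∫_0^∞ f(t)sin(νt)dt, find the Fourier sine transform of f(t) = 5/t 5*pi/2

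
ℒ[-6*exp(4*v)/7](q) -6/(7*q - 28)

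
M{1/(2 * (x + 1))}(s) pi * csc(pi * s)/2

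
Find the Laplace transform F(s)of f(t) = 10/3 10/(3*s)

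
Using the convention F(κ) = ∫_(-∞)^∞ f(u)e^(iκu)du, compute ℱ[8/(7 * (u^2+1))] 8 * pi * exp(-Abs(κ))/7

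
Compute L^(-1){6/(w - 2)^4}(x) x^3*exp(2*x)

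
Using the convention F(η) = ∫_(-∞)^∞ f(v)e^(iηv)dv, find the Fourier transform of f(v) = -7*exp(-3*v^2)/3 -7*sqrt(3)*sqrt(pi)*exp(-η^2/12)/9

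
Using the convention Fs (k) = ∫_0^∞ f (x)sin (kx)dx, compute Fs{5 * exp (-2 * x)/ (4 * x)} 5 * atan (k/2)/4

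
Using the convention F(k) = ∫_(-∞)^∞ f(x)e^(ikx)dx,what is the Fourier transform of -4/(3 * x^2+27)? -4 * pi * exp(-3 * Abs(k))/9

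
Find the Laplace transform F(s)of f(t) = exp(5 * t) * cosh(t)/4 (s - 5)/(4 * ((s - 5)^2 - 1))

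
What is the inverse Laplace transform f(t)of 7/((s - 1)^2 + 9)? 7*exp(t)*sin(3*t)/3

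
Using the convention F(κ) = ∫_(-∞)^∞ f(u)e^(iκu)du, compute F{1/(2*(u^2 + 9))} pi*exp(-3*Abs(κ))/6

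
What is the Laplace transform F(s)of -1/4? -1/(4*s)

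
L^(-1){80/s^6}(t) 2 * t^5/3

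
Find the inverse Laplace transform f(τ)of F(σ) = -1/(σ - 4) -exp(4*τ)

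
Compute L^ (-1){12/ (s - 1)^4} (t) 2 * t^3 * exp (t)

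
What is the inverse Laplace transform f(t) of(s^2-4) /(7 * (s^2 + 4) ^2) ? t * cos(2 * t) /7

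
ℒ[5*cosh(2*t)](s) 5*s/(s^2 - 4) 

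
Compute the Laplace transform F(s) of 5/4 5/(4*s) 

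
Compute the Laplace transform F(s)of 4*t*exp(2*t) 4/(s - 2)^2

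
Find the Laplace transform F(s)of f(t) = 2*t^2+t 4/s^3+s^(-2)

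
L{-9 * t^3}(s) -54/s^4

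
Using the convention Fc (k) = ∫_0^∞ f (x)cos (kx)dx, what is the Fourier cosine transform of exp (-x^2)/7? sqrt (pi)*exp (-k^2/4)/14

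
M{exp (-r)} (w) gamma (w)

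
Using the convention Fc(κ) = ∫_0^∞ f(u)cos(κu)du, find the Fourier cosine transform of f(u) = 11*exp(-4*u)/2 22/(κ^2 + 16)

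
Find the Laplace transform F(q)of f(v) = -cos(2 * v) -q/(q^2 + 4)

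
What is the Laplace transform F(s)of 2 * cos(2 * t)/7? 2 * s/(7 * (s^2+4))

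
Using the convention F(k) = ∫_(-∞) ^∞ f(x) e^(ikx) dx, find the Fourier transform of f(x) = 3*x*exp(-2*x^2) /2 3*sqrt(2)*I*sqrt(pi)*k*exp(-k^2/8) /16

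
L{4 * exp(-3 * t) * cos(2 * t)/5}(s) 4 * (s + 3)/(5 * ((s + 3)^2 + 4))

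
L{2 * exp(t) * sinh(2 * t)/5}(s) 4/(5 * ((s - 1)^2-4))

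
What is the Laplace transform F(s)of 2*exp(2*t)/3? 2/(3*(s - 2))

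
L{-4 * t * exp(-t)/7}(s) -4/(7 * (s + 1)^2)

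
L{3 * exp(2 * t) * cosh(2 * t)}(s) 3 * (s - 2)/(s * (s - 4))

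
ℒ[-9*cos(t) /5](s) -9*s/(5*s^2 + 5) 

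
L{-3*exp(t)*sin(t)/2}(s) -3/(2*(s - 1)^2 + 2)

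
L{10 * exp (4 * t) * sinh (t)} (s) 10/ ( (s - 4)^2 - 1)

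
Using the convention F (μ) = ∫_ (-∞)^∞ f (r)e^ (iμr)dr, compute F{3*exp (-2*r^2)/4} 3*sqrt (2)*sqrt (pi)*exp (-μ^2/8)/8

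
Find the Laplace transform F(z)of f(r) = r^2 2/z^3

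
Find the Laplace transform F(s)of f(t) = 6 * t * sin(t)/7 12 * s/(7 * (s^2 + 1)^2)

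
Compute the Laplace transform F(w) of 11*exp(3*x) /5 11/(5*(w - 3) ) 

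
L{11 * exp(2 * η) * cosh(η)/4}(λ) 11 * (λ - 2)/(4 * ((λ - 2)^2 - 1))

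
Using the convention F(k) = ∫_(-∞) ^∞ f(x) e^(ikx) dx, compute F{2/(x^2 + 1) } 2 * pi * exp(-Abs(k) ) 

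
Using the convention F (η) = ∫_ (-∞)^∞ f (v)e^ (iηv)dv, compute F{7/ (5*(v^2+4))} 7*pi*exp (-2*Abs (η))/10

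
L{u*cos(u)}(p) (p^2 - 1)/(p^2 + 1)^2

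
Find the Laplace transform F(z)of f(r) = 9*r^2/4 9/(2*z^3)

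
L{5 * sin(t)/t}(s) 5 * atan(1/s)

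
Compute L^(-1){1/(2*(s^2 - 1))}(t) sinh(t)/2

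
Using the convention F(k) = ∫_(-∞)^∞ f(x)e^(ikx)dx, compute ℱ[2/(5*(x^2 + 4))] pi*exp(-2*Abs(k))/5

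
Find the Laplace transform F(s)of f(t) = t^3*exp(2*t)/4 3/(2*(s - 2)^4)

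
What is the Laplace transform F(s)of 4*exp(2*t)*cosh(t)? 4*(s - 2)/((s - 2)^2 - 1)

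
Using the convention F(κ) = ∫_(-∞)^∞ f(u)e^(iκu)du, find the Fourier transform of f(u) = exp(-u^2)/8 sqrt(pi)*exp(-κ^2/4)/8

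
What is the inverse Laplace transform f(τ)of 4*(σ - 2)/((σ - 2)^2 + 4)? 4*exp(2*τ)*cos(2*τ)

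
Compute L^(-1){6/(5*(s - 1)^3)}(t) 3*t^2*exp(t)/5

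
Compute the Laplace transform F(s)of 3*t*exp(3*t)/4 3/(4*(s - 3)^2)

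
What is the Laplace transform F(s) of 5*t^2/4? 5/(2*s^3) 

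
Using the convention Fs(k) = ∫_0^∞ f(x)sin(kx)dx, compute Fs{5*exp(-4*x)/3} 5*k/(3*(k^2 + 16))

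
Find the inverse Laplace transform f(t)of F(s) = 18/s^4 3 * t^3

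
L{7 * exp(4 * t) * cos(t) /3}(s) 7 * (s - 4) /(3 * ((s - 4) ^2+1) ) 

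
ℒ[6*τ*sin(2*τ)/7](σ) 24*σ/(7*(σ^2 + 4)^2)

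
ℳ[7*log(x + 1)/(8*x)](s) -7*pi*csc(pi*s)/(8*s - 8)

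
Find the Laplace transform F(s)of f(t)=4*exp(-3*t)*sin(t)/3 4/(3*((s + 3)^2 + 1))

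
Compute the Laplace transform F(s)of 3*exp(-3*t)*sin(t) 3/((s + 3)^2 + 1)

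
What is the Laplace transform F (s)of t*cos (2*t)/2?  (s^2 - 4)/ (2*(s^2 + 4)^2)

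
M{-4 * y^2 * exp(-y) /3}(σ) -4 * gamma(σ+2) /3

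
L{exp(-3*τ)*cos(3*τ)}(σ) (σ + 3)/((σ + 3)^2 + 9)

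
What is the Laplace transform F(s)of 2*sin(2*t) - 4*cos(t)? 4/(s^2+4) - 4*s/(s^2+1)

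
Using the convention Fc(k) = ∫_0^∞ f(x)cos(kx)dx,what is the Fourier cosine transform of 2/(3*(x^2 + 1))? pi*exp(-k)/3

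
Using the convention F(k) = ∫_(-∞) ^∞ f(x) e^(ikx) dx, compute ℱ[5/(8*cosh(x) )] 5*pi/(8*cosh(pi*k/2) ) 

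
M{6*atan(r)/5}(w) -3*pi*sec(pi*w/2)/(5*w)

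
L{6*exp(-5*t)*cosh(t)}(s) 6*(s + 5)/((s + 5)^2-1)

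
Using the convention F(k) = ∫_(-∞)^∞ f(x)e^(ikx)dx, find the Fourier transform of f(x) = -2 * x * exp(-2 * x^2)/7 -sqrt(2) * I * sqrt(pi) * k * exp(-k^2/8)/28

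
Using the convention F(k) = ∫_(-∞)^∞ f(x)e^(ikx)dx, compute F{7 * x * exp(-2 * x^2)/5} 7 * sqrt(2) * I * sqrt(pi) * k * exp(-k^2/8)/40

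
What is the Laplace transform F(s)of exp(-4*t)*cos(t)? (s + 4)/((s + 4)^2 + 1)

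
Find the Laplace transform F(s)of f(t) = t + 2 2/s + s^(-2)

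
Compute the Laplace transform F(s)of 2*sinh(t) 2/(s^2-1)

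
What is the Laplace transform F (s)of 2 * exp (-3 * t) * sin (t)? 2/ ( (s + 3)^2 + 1)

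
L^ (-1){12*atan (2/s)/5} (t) 12*sin (2*t)/ (5*t)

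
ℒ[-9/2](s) -9/(2*s)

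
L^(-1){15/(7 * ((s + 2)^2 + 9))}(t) 5 * exp(-2 * t) * sin(3 * t)/7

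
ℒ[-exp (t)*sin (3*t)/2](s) -3/ (2*(s - 1)^2 + 18)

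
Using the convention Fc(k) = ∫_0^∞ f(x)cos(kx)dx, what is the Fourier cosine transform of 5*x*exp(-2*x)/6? 5*(4 - k^2)/(6*(k^2 + 4)^2)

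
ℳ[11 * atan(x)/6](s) -11 * pi * sec(pi * s/2)/(12 * s)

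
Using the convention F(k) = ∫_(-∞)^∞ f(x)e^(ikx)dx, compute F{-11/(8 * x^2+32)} -11 * pi * exp(-2 * Abs(k))/16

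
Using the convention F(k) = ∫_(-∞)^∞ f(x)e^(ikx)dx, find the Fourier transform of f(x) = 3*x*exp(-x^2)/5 3*I*sqrt(pi)*k*exp(-k^2/4)/10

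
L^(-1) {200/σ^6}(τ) 5 * τ^5/3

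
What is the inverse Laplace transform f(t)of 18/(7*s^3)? 9*t^2/7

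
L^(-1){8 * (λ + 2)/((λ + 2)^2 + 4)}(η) 8 * exp(-2 * η) * cos(2 * η)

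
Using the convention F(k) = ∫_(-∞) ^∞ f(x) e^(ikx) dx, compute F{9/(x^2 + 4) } 9*pi*exp(-2*Abs(k) ) /2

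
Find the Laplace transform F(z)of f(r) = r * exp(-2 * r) (z + 2)^(-2)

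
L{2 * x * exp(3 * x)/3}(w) 2/(3 * (w - 3)^2)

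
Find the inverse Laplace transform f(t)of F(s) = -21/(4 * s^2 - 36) -7 * sinh(3 * t)/4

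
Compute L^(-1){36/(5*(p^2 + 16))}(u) 9*sin(4*u)/5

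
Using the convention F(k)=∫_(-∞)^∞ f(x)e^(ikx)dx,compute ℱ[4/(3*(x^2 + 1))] 4*pi*exp(-Abs(k))/3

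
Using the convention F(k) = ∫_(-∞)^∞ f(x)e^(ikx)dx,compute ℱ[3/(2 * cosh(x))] 3 * pi/(2 * cosh(pi * k/2))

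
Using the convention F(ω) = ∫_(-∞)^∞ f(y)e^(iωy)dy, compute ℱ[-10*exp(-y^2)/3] -10*sqrt(pi)*exp(-ω^2/4)/3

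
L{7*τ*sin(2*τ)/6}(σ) 14*σ/(3*(σ^2 + 4)^2)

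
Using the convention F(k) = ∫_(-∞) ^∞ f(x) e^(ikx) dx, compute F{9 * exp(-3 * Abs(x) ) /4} 27/(2 * (k^2 + 9) ) 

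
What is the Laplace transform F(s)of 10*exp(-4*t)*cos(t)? 10*(s + 4)/((s + 4)^2 + 1)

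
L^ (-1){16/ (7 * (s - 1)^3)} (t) 8 * t^2 * exp (t)/7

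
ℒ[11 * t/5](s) 11/(5 * s^2) 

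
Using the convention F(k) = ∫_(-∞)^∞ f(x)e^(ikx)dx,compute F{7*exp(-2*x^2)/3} 7*sqrt(2)*sqrt(pi)*exp(-k^2/8)/6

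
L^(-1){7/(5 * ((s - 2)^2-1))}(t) 7 * exp(2 * t) * sinh(t)/5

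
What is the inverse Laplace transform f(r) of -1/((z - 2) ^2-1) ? -exp(2 * r) * sinh(r) 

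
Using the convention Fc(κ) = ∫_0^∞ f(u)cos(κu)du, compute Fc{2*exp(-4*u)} 8/(κ^2 + 16)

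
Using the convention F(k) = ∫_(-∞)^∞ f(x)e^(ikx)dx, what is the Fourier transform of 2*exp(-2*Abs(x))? 8/(k^2 + 4)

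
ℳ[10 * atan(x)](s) -5 * pi * sec(pi * s/2)/s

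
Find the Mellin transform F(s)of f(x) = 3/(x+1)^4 gamma(s) * gamma(4 - s)/2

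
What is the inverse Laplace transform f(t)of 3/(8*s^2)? 3*t/8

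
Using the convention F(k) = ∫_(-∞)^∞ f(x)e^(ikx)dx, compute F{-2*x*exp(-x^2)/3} -I*sqrt(pi)*k*exp(-k^2/4)/3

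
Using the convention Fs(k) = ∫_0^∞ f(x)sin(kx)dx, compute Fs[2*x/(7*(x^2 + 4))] pi*exp(-2*k)/7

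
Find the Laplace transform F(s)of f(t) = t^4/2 12/s^5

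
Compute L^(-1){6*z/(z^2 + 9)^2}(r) r*sin(3*r)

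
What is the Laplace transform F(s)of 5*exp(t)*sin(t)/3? 5/(3*((s - 1)^2 + 1))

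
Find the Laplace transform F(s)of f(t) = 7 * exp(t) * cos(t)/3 7 * (s - 1)/(3 * ((s - 1)^2 + 1))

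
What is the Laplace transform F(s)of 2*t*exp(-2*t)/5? 2/(5*(s + 2)^2)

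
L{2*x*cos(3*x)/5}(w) 2*(w^2 - 9)/(5*(w^2+9)^2)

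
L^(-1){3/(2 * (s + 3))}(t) 3 * exp(-3 * t)/2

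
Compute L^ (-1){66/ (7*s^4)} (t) 11*t^3/7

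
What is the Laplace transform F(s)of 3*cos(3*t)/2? 3*s/(2*(s^2 + 9))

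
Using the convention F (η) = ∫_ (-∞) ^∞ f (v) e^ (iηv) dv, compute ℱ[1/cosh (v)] pi/cosh (pi*η/2) 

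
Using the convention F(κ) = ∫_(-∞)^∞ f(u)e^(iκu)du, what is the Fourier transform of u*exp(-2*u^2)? sqrt(2)*I*sqrt(pi)*κ*exp(-κ^2/8)/8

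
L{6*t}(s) 6/s^2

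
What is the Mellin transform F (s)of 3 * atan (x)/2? -3 * pi * sec (pi * s/2)/ (4 * s)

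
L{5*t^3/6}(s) 5/s^4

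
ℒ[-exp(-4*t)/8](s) -1/(8*s + 32)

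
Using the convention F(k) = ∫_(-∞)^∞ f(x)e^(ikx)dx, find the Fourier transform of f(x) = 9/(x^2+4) 9*pi*exp(-2*Abs(k))/2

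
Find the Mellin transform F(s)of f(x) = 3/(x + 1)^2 -3*pi*(s - 1)/sin(pi*s)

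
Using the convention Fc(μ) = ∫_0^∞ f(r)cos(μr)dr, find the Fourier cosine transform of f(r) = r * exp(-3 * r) (9 - μ^2)/(μ^2 + 9)^2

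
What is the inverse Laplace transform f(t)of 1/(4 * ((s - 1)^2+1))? exp(t) * sin(t)/4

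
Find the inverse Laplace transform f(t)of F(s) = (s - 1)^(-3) t^2*exp(t)/2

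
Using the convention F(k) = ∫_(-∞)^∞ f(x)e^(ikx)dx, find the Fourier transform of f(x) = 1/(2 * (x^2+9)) pi * exp(-3 * Abs(k))/6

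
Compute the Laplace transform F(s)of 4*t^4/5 96/(5*s^5)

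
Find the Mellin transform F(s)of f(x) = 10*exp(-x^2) 5*gamma(s/2)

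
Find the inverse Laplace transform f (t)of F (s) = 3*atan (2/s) 3*sin (2*t)/t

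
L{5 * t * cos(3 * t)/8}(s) 5 * (s^2 - 9)/(8 * (s^2 + 9)^2)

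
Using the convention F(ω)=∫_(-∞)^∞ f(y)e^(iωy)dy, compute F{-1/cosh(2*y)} -pi/(2*cosh(pi*ω/4))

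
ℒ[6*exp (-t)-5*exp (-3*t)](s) 6/ (s + 1)-5/ (s + 3) 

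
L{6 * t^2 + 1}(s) 12/s^3 + 1/s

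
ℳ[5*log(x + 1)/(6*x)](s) -5*pi*csc(pi*s)/(6*s - 6)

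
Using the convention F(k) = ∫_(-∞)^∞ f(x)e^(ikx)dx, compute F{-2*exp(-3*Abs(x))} -12/(k^2+9)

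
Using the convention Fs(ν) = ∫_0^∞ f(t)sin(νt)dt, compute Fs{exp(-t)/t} atan(ν)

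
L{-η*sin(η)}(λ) -2*λ/(λ^2 + 1)^2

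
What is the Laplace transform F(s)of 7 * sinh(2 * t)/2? 7/(s^2 - 4)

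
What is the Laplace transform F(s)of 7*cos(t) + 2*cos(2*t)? 7*s/(s^2 + 1) + 2*s/(s^2 + 4)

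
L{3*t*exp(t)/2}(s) 3/(2*(s - 1)^2)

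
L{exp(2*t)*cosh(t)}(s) (s - 2)/((s - 2)^2 - 1)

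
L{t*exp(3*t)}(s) (s - 3)^(-2)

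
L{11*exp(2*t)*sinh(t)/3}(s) 11/(3*((s - 2)^2 - 1))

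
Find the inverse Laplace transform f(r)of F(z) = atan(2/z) sin(2*r)/r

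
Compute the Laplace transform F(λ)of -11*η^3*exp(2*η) -66/(λ - 2)^4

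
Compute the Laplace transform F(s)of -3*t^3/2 -9/s^4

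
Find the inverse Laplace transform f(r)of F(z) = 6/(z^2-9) 2 * sinh(3 * r)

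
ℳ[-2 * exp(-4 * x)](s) -2^(1 - 2 * s) * gamma(s)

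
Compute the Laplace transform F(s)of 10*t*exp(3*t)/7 10/(7*(s - 3)^2)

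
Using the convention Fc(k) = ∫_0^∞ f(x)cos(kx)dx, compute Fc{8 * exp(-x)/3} 8/(3 * (k^2 + 1))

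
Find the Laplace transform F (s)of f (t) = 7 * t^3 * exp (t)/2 21/ (s - 1)^4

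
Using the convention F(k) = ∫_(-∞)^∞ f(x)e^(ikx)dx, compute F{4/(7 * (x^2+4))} 2 * pi * exp(-2 * Abs(k))/7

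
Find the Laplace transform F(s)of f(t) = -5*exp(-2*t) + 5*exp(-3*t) 5/(s + 3)-5/(s + 2)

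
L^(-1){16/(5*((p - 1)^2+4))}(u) 8*exp(u)*sin(2*u)/5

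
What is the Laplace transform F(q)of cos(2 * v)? q/(q^2 + 4)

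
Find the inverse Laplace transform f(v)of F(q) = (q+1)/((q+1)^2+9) exp(-v) * cos(3 * v)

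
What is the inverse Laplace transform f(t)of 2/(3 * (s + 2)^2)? 2 * t * exp(-2 * t)/3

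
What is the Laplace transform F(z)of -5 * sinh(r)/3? -5/(3 * z^2 - 3)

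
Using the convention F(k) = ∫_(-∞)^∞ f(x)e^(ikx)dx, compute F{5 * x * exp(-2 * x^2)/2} 5 * sqrt(2) * I * sqrt(pi) * k * exp(-k^2/8)/16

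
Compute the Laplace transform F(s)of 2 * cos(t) 2 * s/(s^2 + 1)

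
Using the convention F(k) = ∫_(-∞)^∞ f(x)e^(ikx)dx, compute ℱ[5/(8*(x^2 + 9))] 5*pi*exp(-3*Abs(k))/24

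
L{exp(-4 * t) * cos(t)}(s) (s + 4)/((s + 4)^2 + 1)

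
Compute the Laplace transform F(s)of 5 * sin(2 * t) 10/(s^2+4)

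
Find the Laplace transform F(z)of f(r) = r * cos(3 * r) (z^2 - 9)/(z^2 + 9)^2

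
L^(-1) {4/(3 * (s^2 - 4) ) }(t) 2 * sinh(2 * t) /3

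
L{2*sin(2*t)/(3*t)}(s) 2*atan(2/s)/3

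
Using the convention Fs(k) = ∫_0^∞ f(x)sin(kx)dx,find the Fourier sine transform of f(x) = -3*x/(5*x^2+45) -3*pi*exp(-3*k)/10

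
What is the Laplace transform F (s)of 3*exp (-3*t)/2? 3/ (2*(s+3))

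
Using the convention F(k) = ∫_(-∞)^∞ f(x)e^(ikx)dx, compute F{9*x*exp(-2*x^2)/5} 9*sqrt(2)*I*sqrt(pi)*k*exp(-k^2/8)/40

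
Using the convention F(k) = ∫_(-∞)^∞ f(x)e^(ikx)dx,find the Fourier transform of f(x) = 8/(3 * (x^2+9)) 8 * pi * exp(-3 * Abs(k))/9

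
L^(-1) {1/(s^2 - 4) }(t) sinh(2*t) /2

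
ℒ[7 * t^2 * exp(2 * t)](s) 14/(s - 2)^3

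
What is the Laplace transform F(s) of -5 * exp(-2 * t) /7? -5/(7 * s + 14) 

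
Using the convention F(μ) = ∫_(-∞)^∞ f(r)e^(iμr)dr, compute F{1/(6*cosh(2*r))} pi/(12*cosh(pi*μ/4))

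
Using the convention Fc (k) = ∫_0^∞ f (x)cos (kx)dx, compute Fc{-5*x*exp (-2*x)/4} 5*(k^2 - 4)/ (4*(k^2 + 4)^2)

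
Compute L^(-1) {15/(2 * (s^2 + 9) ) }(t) 5 * sin(3 * t) /2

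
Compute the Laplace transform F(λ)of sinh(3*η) 3/(λ^2-9)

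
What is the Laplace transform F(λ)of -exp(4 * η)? -1/(λ - 4)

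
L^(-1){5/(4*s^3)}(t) 5*t^2/8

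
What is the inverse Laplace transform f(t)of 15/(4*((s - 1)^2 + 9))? 5*exp(t)*sin(3*t)/4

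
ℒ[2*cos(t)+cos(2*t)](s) 2*s/(s^2+1)+s/(s^2+4)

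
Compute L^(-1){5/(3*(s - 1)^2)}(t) 5*t*exp(t)/3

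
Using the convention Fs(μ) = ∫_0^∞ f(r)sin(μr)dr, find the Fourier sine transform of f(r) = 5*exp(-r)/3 5*μ/(3*(μ^2 + 1))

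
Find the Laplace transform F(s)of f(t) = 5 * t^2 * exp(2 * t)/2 5/(s - 2)^3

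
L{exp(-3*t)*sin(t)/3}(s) 1/(3*((s + 3)^2 + 1))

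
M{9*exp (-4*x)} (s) 9*gamma (s)/4^s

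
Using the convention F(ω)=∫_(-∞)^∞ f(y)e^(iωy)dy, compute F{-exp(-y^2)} -sqrt(pi)*exp(-ω^2/4)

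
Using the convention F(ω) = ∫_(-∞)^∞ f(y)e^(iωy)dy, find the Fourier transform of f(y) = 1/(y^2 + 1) pi * exp(-Abs(ω))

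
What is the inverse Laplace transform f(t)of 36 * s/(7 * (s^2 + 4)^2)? 9 * t * sin(2 * t)/7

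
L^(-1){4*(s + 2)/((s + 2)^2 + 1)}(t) 4*exp(-2*t)*cos(t)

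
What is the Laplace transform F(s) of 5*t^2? 10/s^3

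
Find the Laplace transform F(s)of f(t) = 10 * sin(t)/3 10/(3 * (s^2 + 1))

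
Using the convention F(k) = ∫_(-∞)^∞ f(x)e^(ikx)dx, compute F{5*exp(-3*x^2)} 5*sqrt(3)*sqrt(pi)*exp(-k^2/12)/3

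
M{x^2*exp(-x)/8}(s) gamma(s + 2)/8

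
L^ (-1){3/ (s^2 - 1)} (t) 3 * sinh (t)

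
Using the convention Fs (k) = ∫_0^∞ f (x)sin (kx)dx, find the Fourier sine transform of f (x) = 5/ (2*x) 5*pi/4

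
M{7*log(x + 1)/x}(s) -7*pi*csc(pi*s)/(s - 1)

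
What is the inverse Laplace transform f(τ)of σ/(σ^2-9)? cosh(3*τ)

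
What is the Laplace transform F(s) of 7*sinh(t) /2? 7/(2*(s^2 - 1) ) 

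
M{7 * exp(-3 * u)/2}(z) 7 * gamma(z)/(2 * 3^z)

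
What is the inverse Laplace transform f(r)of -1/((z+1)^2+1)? -exp(-r)*sin(r)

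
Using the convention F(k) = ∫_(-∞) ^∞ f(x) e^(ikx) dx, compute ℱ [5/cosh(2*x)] 5*pi/(2*cosh(pi*k/4) ) 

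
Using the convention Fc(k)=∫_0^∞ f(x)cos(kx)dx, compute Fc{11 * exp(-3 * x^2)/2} 11 * sqrt(3) * sqrt(pi) * exp(-k^2/12)/12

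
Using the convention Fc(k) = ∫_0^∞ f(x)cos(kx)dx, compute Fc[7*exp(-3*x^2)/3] 7*sqrt(3)*sqrt(pi)*exp(-k^2/12)/18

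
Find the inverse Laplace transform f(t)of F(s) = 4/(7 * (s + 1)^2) 4 * t * exp(-t)/7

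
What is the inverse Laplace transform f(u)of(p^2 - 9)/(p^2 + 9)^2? u*cos(3*u)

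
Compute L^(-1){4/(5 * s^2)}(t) 4 * t/5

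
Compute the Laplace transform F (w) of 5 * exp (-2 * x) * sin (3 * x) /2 15/ (2 * ( (w + 2) ^2 + 9) ) 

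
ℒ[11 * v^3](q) 66/q^4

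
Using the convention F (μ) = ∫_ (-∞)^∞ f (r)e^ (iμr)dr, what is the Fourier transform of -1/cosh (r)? -pi/cosh (pi*μ/2)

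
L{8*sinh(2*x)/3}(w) 16/(3*(w^2 - 4))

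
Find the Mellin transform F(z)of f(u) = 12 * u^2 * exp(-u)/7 12 * gamma(z + 2)/7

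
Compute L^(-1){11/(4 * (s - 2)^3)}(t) 11 * t^2 * exp(2 * t)/8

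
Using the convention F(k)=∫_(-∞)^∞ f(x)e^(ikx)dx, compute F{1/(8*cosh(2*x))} pi/(16*cosh(pi*k/4))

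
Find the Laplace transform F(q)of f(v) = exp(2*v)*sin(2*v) 2/((q - 2)^2+4)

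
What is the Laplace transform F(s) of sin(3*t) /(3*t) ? atan(3/s) /3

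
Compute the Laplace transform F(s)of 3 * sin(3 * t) 9/(s^2+9)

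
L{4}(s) 4/s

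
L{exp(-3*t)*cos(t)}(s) (s+3)/((s+3)^2+1)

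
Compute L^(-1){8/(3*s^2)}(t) 8*t/3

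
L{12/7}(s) 12/(7*s)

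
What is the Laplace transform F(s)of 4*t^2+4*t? 4/s^2+8/s^3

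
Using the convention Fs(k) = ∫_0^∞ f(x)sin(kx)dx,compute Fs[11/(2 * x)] 11 * pi/4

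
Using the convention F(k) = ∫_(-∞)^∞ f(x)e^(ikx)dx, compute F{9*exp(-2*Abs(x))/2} 18/(k^2 + 4)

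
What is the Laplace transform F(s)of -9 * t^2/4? -9/(2 * s^3)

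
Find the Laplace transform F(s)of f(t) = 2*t 2/s^2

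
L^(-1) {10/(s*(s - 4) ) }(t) 5*exp(2*t)*sinh(2*t) 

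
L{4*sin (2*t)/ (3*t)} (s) 4*atan (2/s)/3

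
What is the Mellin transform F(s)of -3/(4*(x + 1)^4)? pi*(s - 3)*(s - 2)*(s - 1)/(8*sin(pi*s))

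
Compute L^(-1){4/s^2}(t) 4*t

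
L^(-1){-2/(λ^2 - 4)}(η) -sinh(2 * η)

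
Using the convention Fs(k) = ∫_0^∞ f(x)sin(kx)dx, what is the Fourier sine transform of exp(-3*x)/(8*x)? atan(k/3)/8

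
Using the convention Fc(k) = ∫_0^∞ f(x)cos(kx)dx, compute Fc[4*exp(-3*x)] 12/(k^2 + 9)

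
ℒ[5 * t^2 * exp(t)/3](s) 10/(3 * (s - 1)^3)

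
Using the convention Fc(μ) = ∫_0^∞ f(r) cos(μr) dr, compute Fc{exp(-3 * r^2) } sqrt(3) * sqrt(pi) * exp(-μ^2/12) /6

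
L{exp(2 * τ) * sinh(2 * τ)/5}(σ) 2/(5 * σ * (σ - 4))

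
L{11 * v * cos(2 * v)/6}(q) 11 * (q^2 - 4)/(6 * (q^2 + 4)^2)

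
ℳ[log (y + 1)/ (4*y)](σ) -pi*csc (pi*σ)/ (4*σ - 4)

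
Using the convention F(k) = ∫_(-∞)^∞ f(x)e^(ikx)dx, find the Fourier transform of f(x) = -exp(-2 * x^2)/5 -sqrt(2) * sqrt(pi) * exp(-k^2/8)/10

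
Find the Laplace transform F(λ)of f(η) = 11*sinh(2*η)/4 11/(2*(λ^2 - 4))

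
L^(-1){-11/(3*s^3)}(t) -11*t^2/6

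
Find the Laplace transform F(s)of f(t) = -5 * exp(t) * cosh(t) 5 * (1 - s)/(s * (s - 2))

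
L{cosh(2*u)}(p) p/(p^2 - 4)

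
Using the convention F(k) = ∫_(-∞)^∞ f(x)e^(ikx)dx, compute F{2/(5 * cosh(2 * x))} pi/(5 * cosh(pi * k/4))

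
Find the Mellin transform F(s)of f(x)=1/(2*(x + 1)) pi*csc(pi*s)/2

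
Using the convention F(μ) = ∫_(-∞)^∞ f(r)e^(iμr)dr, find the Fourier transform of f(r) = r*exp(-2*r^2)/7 sqrt(2)*I*sqrt(pi)*μ*exp(-μ^2/8)/56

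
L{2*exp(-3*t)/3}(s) 2/(3*(s + 3))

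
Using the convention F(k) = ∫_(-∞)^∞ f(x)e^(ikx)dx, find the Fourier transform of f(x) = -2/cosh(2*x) -pi/cosh(pi*k/4)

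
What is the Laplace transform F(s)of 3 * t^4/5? 72/(5 * s^5)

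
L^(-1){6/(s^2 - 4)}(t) 3*sinh(2*t)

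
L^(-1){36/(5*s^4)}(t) 6*t^3/5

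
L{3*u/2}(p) 3/(2*p^2)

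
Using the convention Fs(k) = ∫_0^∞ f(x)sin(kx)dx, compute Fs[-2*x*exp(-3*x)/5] -12*k/(5*(k^2 + 9)^2)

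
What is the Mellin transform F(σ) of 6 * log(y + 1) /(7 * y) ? -6 * pi * csc(pi * σ) /(7 * σ - 7) 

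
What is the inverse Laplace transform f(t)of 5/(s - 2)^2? 5 * t * exp(2 * t)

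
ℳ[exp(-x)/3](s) gamma(s)/3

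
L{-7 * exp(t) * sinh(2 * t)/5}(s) -14/(5 * (s - 1)^2-20)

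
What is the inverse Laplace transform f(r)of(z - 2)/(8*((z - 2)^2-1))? exp(2*r)*cosh(r)/8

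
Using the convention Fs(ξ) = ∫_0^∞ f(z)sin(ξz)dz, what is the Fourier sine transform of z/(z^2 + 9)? pi*exp(-3*ξ)/2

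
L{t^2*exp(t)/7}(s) 2/(7*(s - 1)^3)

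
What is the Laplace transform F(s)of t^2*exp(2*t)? 2/(s - 2)^3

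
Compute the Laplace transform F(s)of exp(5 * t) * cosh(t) (s - 5)/((s - 5)^2 - 1)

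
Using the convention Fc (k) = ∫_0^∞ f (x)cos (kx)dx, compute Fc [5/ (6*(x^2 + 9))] 5*pi*exp (-3*k)/36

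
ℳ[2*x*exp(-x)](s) 2*gamma(s + 1)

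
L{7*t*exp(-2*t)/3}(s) 7/(3*(s+2)^2)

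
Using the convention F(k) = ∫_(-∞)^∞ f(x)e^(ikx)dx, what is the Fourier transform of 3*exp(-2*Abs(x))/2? 6/(k^2 + 4)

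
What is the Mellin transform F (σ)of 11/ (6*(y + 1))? 11*pi*csc (pi*σ)/6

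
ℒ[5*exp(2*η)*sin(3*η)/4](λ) 15/(4*((λ - 2)^2 + 9))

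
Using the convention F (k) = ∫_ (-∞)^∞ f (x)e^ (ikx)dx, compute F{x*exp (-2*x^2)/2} sqrt (2)*I*sqrt (pi)*k*exp (-k^2/8)/16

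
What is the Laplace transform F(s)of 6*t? 6/s^2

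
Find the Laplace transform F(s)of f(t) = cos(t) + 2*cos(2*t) s/(s^2 + 1) + 2*s/(s^2 + 4)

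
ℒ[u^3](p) 6/p^4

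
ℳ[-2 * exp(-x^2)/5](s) -gamma(s/2)/5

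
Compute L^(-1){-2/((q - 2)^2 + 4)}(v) -exp(2 * v) * sin(2 * v)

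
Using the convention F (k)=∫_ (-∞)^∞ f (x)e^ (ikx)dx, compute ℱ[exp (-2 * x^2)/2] sqrt (2) * sqrt (pi) * exp (-k^2/8)/4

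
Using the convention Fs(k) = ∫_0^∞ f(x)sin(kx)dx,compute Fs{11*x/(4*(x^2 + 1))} 11*pi*exp(-k)/8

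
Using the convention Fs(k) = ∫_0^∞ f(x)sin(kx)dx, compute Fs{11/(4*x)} 11*pi/8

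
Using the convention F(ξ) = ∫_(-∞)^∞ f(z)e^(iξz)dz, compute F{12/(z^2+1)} 12 * pi * exp(-Abs(ξ))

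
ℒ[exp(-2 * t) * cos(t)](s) (s + 2)/((s + 2)^2 + 1)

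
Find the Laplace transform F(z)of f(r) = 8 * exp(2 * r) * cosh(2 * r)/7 8 * (z - 2)/(7 * z * (z - 4))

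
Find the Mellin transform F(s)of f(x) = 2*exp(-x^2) gamma(s/2)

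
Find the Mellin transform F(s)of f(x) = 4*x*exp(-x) 4*gamma(s + 1)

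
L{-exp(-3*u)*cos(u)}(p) (-p - 3)/((p + 3)^2 + 1)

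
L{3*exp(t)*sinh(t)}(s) 3/(s*(s - 2))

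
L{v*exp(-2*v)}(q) (q + 2)^(-2)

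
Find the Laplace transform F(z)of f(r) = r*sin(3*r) 6*z/(z^2 + 9)^2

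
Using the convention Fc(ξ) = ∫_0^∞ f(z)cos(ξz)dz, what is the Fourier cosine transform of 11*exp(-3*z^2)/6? 11*sqrt(3)*sqrt(pi)*exp(-ξ^2/12)/36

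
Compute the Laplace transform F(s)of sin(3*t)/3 1/(s^2+9)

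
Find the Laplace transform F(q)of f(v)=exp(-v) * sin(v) 1/((q + 1)^2 + 1)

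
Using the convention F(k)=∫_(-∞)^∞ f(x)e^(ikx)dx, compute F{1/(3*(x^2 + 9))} pi*exp(-3*Abs(k))/9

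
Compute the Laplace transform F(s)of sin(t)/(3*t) atan(1/s)/3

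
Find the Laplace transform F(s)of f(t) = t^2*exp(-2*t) 2/(s + 2)^3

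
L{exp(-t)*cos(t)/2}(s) (s + 1)/(2*((s + 1)^2 + 1))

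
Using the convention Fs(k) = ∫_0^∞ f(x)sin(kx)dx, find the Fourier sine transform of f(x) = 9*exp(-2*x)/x 9*atan(k/2)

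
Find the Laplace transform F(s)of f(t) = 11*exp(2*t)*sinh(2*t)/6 11/(3*s*(s - 4))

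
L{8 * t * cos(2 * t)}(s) 8 * (s^2-4)/(s^2 + 4)^2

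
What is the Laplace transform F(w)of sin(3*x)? 3/(w^2 + 9)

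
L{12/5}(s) 12/(5*s)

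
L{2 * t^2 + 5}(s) 5/s + 4/s^3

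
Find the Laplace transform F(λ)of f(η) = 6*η 6/λ^2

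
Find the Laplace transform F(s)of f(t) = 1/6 1/(6 * s)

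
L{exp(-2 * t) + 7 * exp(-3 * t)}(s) 7/(s + 3) + 1/(s + 2)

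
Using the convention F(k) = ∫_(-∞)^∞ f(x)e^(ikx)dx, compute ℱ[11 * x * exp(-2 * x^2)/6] 11 * sqrt(2) * I * sqrt(pi) * k * exp(-k^2/8)/48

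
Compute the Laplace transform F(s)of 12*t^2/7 24/(7*s^3)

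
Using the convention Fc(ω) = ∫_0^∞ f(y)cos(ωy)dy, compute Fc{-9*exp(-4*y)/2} -18/(ω^2 + 16)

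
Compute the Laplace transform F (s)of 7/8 7/ (8*s)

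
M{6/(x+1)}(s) 6*pi*csc(pi*s)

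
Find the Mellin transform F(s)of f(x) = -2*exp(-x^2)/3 -gamma(s/2)/3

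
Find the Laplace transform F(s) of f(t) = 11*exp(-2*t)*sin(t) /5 11/(5*((s + 2) ^2 + 1) ) 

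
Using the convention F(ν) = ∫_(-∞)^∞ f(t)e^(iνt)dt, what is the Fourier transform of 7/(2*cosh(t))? 7*pi/(2*cosh(pi*ν/2))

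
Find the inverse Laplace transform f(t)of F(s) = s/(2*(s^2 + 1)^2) t*sin(t)/4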